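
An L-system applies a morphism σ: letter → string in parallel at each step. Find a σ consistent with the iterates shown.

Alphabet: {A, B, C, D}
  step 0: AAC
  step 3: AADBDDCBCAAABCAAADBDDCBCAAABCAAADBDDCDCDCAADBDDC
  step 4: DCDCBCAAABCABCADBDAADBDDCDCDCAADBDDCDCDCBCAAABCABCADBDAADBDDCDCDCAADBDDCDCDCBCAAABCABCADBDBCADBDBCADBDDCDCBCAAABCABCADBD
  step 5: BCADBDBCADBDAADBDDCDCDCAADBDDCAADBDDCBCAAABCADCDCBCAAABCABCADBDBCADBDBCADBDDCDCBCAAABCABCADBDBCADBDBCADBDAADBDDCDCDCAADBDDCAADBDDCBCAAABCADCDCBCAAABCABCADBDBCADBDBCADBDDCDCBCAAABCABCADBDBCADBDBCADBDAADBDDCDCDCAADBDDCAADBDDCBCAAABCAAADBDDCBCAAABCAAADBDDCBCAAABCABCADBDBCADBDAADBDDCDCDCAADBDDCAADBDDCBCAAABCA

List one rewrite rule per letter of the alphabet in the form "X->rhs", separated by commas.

  step 4 ⇒ step 5: DCDCBCAAABCABCADBDAADBDDCDCDCAADBDDCDCDCBCAAABCABCADBDAADBDDCDCDCAADBDDCDCDCBCAAABCABCADBDBCADBDBCADBDDCDCBCAAABCABCADBD ⇒ BCA·DBD·BCA·DBD·AA·DBD·DC·DC·DC·AA·DBD·DC·AA·DBD·DC·BCA·AA·BCA·DC·DC·BCA·AA·BCA·BCA·DBD·BCA·DBD·BCA·DBD·DC·DC·BCA·AA·BCA·BCA·DBD·BCA·DBD·BCA·DBD·AA·DBD·DC·DC·DC·AA·DBD·DC·AA·DBD·DC·BCA·AA·BCA·DC·DC·BCA·AA·BCA·BCA·DBD·BCA·DBD·BCA·DBD·DC·DC·BCA·AA·BCA·BCA·DBD·BCA·DBD·BCA·DBD·AA·DBD·DC·DC·DC·AA·DBD·DC·AA·DBD·DC·BCA·AA·BCA·AA·DBD·DC·BCA·AA·BCA·AA·DBD·DC·BCA·AA·BCA·BCA·DBD·BCA·DBD·AA·DBD·DC·DC·DC·AA·DBD·DC·AA·DBD·DC·BCA·AA·BCA
    A ↦ DC
    B ↦ AA
    C ↦ DBD
    D ↦ BCA

A->DC, B->AA, C->DBD, D->BCA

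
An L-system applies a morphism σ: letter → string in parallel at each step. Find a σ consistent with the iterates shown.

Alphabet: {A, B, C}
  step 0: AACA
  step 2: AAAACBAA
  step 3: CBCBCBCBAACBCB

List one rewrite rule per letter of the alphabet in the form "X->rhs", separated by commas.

  step 2 ⇒ step 3: AAAACBAA ⇒ CB·CB·CB·CB·A·A·CB·CB
    A ↦ CB
    B ↦ A
    C ↦ A

A->CB, B->A, C->A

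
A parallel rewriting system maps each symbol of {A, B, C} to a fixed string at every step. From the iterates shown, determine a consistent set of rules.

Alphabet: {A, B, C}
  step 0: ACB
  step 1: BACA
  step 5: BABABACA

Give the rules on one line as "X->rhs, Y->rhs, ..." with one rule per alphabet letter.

A->B, B->A, C->AC

  step 0 ⇒ step 1: ACB ⇒ B·AC·A
    A ↦ B
    B ↦ A
    C ↦ AC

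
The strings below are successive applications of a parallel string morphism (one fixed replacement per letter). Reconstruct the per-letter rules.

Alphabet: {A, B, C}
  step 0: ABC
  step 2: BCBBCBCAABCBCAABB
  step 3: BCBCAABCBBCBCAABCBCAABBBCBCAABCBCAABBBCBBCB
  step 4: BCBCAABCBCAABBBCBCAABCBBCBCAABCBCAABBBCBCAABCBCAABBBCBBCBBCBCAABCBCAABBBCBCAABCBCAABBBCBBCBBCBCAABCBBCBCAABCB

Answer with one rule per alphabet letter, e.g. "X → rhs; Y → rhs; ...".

  step 3 ⇒ step 4: BCBCAABCBBCBCAABCBCAABBBCBCAABCBCAABBBCBBCB ⇒ BCB·CAA·BCB·CAA·B·B·BCB·CAA·BCB·BCB·CAA·BCB·CAA·B·B·BCB·CAA·BCB·CAA·B·B·BCB·BCB·BCB·CAA·BCB·CAA·B·B·BCB·CAA·BCB·CAA·B·B·BCB·BCB·BCB·CAA·BCB·BCB·CAA·BCB
    A ↦ B
    B ↦ BCB
    C ↦ CAA

A->B, B->BCB, C->CAA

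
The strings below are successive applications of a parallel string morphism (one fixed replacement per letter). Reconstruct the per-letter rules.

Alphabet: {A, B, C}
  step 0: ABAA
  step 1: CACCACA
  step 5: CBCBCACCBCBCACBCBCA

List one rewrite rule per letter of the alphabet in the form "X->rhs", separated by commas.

A->CA, B->C, C->B

  step 0 ⇒ step 1: ABAA ⇒ CA·C·CA·CA
    A ↦ CA
    B ↦ C
    C ↦ B  (constrained at step 1)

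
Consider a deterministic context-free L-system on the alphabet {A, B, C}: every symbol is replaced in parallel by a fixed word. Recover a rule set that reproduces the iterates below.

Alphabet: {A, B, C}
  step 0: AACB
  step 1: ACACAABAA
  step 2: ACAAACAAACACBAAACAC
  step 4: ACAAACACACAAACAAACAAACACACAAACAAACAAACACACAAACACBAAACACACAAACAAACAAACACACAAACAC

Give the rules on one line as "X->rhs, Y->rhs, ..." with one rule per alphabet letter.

A->AC, B->BAA, C->AA

  step 1 ⇒ step 2: ACACAABAA ⇒ AC·AA·AC·AA·AC·AC·BAA·AC·AC
    A ↦ AC
    B ↦ BAA
    C ↦ AA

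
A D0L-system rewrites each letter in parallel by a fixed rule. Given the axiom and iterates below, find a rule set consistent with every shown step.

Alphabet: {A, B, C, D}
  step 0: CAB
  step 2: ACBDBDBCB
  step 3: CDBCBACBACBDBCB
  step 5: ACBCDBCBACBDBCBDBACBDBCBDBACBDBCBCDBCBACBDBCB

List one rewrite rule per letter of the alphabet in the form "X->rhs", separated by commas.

  step 2 ⇒ step 3: ACBDBDBCB ⇒ C·DB·CB·A·CB·A·CB·DB·CB
    A ↦ C
    B ↦ CB
    C ↦ DB
    D ↦ A

A->C, B->CB, C->DB, D->A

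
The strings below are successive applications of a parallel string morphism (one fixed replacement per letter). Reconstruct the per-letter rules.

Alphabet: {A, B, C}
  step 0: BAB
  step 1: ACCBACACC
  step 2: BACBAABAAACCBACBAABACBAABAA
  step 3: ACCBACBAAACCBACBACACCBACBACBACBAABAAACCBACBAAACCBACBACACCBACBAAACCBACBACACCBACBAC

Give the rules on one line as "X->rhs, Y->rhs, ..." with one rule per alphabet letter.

  step 2 ⇒ step 3: BACBAABAAACCBACBAABACBAABAA ⇒ ACC·BAC·BAA·ACC·BAC·BAC·ACC·BAC·BAC·BAC·BAA·BAA·ACC·BAC·BAA·ACC·BAC·BAC·ACC·BAC·BAA·ACC·BAC·BAC·ACC·BAC·BAC
    A ↦ BAC
    B ↦ ACC
    C ↦ BAA

A->BAC, B->ACC, C->BAA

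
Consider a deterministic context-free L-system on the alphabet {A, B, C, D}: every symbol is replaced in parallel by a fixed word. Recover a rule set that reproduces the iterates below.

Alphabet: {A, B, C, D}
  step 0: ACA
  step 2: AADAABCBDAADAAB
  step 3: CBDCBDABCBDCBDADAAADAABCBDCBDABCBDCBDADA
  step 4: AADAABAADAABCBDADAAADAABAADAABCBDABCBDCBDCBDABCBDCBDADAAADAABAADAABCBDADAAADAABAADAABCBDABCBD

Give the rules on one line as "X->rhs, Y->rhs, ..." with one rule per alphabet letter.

A->CBD, B->ADA, C->A, D->AB

  step 3 ⇒ step 4: CBDCBDABCBDCBDADAAADAABCBDCBDABCBDCBDADA ⇒ A·ADA·AB·A·ADA·AB·CBD·ADA·A·ADA·AB·A·ADA·AB·CBD·AB·CBD·CBD·CBD·AB·CBD·CBD·ADA·A·ADA·AB·A·ADA·AB·CBD·ADA·A·ADA·AB·A·ADA·AB·CBD·AB·CBD
    A ↦ CBD
    B ↦ ADA
    C ↦ A
    D ↦ AB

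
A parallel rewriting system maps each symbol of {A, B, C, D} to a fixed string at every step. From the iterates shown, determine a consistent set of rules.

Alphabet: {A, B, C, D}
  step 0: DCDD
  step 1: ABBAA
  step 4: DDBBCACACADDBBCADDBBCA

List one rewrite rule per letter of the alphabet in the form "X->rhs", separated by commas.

A->CA, B->D, C->BB, D->A

  step 0 ⇒ step 1: DCDD ⇒ A·BB·A·A
    C ↦ BB
    D ↦ A
    A ↦ CA  (constrained at step 1)
    B ↦ D  (constrained at step 1)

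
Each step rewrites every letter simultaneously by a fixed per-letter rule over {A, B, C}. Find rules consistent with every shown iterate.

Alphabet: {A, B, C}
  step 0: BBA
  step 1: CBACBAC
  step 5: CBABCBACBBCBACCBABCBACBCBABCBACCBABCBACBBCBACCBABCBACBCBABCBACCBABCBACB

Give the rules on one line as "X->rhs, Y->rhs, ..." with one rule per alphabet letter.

  step 0 ⇒ step 1: BBA ⇒ CBA·CBA·C
    A ↦ C
    B ↦ CBA
    C ↦ B  (constrained at step 1)

A->C, B->CBA, C->B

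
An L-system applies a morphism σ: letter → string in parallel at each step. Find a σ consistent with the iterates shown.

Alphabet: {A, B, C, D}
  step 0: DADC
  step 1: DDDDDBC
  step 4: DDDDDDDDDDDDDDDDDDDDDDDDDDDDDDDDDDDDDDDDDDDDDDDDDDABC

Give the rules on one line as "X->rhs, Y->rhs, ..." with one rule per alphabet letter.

  step 0 ⇒ step 1: DADC ⇒ DD·D·DD·BC
    A ↦ D
    C ↦ BC
    D ↦ DD
    B ↦ DA  (constrained at step 1)

A->D, B->DA, C->BC, D->DD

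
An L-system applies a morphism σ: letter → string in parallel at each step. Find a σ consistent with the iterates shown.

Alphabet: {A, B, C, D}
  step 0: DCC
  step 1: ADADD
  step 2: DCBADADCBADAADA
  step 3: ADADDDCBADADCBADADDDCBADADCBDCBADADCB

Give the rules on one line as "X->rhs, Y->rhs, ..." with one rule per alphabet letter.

  step 2 ⇒ step 3: DCBADADCBADAADA ⇒ ADA·D·D·DCB·ADA·DCB·ADA·D·D·DCB·ADA·DCB·DCB·ADA·DCB
    A ↦ DCB
    B ↦ D
    C ↦ D
    D ↦ ADA

A->DCB, B->D, C->D, D->ADA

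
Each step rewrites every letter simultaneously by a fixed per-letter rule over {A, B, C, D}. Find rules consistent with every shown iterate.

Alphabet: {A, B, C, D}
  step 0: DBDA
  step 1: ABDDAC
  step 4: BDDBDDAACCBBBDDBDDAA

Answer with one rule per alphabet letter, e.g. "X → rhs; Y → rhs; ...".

  step 0 ⇒ step 1: DBDA ⇒ A·BDD·A·C
    A ↦ C
    B ↦ BDD
    D ↦ A
    C ↦ B  (constrained at step 1)

A->C, B->BDD, C->B, D->A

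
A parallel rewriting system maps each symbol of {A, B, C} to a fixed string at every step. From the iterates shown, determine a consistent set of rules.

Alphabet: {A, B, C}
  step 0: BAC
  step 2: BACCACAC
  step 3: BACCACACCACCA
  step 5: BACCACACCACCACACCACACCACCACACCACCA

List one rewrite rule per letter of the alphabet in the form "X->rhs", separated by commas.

A->C, B->BA, C->CA

  step 2 ⇒ step 3: BACCACAC ⇒ BA·C·CA·CA·C·CA·C·CA
    A ↦ C
    B ↦ BA
    C ↦ CA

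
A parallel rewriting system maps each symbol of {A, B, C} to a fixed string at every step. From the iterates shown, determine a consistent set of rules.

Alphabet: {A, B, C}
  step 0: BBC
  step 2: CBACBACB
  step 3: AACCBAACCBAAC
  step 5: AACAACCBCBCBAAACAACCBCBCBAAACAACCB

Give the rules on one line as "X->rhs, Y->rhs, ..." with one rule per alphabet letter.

  step 2 ⇒ step 3: CBACBACB ⇒ A·AC·CB·A·AC·CB·A·AC
    A ↦ CB
    B ↦ AC
    C ↦ A

A->CB, B->AC, C->A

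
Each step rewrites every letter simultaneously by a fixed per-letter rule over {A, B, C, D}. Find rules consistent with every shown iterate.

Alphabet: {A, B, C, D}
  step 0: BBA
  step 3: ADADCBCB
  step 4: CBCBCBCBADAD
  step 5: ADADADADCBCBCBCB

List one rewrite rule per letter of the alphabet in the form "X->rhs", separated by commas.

A->CB, B->D, C->A, D->CB

  step 4 ⇒ step 5: CBCBCBCBADAD ⇒ A·D·A·D·A·D·A·D·CB·CB·CB·CB
    A ↦ CB
    B ↦ D
    C ↦ A
    D ↦ CB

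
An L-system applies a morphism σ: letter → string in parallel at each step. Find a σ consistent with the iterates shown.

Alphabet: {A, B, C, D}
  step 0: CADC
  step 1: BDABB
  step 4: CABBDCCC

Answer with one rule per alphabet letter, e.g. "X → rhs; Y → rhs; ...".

A->D, B->C, C->B, D->AB

  step 0 ⇒ step 1: CADC ⇒ B·D·AB·B
    A ↦ D
    C ↦ B
    D ↦ AB
    B ↦ C  (constrained at step 1)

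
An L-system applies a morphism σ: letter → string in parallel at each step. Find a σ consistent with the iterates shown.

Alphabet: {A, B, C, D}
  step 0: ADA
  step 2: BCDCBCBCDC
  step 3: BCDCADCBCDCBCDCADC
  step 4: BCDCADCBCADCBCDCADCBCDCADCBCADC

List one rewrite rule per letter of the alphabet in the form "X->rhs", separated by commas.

  step 3 ⇒ step 4: BCDCADCBCDCBCDCADC ⇒ BC·DC·A·DC·BC·A·DC·BC·DC·A·DC·BC·DC·A·DC·BC·A·DC
    A ↦ BC
    B ↦ BC
    C ↦ DC
    D ↦ A

A->BC, B->BC, C->DC, D->A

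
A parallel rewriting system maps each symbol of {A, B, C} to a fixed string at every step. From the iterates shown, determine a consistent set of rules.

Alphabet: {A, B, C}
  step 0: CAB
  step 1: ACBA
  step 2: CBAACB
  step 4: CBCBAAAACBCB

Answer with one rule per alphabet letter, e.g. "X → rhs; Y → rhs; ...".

  step 1 ⇒ step 2: ACBA ⇒ CB·A·A·CB
    A ↦ CB
    B ↦ A
    C ↦ A

A->CB, B->A, C->A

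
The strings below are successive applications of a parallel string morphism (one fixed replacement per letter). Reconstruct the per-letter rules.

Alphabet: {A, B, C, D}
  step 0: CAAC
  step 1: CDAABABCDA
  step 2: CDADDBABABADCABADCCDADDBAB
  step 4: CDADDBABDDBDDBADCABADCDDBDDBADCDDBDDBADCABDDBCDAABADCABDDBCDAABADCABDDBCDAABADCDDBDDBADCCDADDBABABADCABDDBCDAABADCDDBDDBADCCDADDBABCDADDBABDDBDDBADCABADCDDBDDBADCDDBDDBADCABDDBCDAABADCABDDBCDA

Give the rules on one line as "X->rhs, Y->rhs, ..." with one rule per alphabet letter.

A->AB, B->ADC, C->CDA, D->DDB

  step 1 ⇒ step 2: CDAABABCDA ⇒ CDA·DDB·AB·AB·ADC·AB·ADC·CDA·DDB·AB
    A ↦ AB
    B ↦ ADC
    C ↦ CDA
    D ↦ DDB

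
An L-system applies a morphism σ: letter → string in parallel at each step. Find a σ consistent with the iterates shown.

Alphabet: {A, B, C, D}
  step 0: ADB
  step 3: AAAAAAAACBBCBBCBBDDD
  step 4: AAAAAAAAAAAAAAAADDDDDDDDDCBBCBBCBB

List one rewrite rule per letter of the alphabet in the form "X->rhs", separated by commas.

  step 3 ⇒ step 4: AAAAAAAACBBCBBCBBDDD ⇒ AA·AA·AA·AA·AA·AA·AA·AA·D·D·D·D·D·D·D·D·D·CBB·CBB·CBB
    A ↦ AA
    B ↦ D
    C ↦ D
    D ↦ CBB

A->AA, B->D, C->D, D->CBB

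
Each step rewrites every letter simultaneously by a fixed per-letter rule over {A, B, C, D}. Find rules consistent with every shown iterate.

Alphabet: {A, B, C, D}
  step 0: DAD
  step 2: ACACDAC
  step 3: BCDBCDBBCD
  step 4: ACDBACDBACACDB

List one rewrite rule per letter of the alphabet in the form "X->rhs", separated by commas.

  step 3 ⇒ step 4: BCDBCDBBCD ⇒ AC·D·B·AC·D·B·AC·AC·D·B
    B ↦ AC
    C ↦ D
    D ↦ B
  step 2 ⇒ step 3: ACACDAC ⇒ BC·D·BC·D·B·BC·D
    A ↦ BC

A->BC, B->AC, C->D, D->B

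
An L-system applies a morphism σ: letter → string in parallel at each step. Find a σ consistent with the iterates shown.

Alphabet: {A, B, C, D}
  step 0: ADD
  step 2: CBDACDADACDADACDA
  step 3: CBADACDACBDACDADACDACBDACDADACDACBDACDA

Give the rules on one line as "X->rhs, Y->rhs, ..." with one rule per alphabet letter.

A->CDA, B->A, C->CB, D->DA

  step 2 ⇒ step 3: CBDACDADACDADACDA ⇒ CB·A·DA·CDA·CB·DA·CDA·DA·CDA·CB·DA·CDA·DA·CDA·CB·DA·CDA
    A ↦ CDA
    B ↦ A
    C ↦ CB
    D ↦ DA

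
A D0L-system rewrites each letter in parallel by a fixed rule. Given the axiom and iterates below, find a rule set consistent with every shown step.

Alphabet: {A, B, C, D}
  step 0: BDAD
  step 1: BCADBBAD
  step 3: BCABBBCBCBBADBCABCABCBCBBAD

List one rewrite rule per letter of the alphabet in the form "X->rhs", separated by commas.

A->BB, B->BC, C->A, D->AD

  step 0 ⇒ step 1: BDAD ⇒ BC·AD·BB·AD
    A ↦ BB
    B ↦ BC
    D ↦ AD
    C ↦ A  (constrained at step 1)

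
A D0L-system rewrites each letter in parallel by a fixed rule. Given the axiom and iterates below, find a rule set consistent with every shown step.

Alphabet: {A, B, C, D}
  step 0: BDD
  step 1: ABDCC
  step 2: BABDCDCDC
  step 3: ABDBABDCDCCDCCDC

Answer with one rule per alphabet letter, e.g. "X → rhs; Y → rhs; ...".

A->B, B->ABD, C->DC, D->C

  step 2 ⇒ step 3: BABDCDCDC ⇒ ABD·B·ABD·C·DC·C·DC·C·DC
    A ↦ B
    B ↦ ABD
    C ↦ DC
    D ↦ C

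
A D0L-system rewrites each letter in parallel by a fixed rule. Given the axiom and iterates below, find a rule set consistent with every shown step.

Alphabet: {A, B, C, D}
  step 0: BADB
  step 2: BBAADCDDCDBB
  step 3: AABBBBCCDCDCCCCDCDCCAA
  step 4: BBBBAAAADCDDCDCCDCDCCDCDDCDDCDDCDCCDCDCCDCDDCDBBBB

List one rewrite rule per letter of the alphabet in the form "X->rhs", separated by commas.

  step 3 ⇒ step 4: AABBBBCCDCDCCCCDCDCCAA ⇒ BB·BB·A·A·A·A·DCD·DCD·CC·DCD·CC·DCD·DCD·DCD·DCD·CC·DCD·CC·DCD·DCD·BB·BB
    A ↦ BB
    B ↦ A
    C ↦ DCD
    D ↦ CC

A->BB, B->A, C->DCD, D->CC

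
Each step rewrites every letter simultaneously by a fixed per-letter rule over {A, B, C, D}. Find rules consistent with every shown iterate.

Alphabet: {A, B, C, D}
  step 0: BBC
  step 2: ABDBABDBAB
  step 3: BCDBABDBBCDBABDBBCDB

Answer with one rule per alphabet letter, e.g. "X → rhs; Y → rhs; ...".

A->BC, B->DB, C->D, D->AB

  step 2 ⇒ step 3: ABDBABDBAB ⇒ BC·DB·AB·DB·BC·DB·AB·DB·BC·DB
    A ↦ BC
    B ↦ DB
    D ↦ AB
    C ↦ D  (constrained at step 0)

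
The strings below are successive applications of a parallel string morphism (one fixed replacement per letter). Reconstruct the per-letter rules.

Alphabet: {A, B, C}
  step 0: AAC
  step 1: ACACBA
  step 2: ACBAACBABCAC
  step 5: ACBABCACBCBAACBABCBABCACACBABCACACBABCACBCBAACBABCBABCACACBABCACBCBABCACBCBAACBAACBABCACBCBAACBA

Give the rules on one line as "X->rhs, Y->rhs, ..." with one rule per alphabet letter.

A->AC, B->BC, C->BA

  step 1 ⇒ step 2: ACACBA ⇒ AC·BA·AC·BA·BC·AC
    A ↦ AC
    B ↦ BC
    C ↦ BA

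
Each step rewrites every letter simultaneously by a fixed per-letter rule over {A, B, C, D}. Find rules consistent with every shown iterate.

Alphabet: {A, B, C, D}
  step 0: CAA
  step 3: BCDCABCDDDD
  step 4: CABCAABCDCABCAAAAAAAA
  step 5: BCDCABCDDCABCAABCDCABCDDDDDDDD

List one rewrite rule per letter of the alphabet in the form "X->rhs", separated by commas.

A->D, B->CA, C->BC, D->AA

  step 4 ⇒ step 5: CABCAABCDCABCAAAAAAAA ⇒ BC·D·CA·BC·D·D·CA·BC·AA·BC·D·CA·BC·D·D·D·D·D·D·D·D
    A ↦ D
    B ↦ CA
    C ↦ BC
    D ↦ AA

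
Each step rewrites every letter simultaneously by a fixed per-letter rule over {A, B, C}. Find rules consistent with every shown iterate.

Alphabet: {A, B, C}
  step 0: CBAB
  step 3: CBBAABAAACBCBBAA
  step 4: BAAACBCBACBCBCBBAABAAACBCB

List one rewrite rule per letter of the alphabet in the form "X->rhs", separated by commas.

  step 3 ⇒ step 4: CBBAABAAACBCBBAA ⇒ BA·A·A·CB·CB·A·CB·CB·CB·BA·A·BA·A·A·CB·CB
    A ↦ CB
    B ↦ A
    C ↦ BA

A->CB, B->A, C->BA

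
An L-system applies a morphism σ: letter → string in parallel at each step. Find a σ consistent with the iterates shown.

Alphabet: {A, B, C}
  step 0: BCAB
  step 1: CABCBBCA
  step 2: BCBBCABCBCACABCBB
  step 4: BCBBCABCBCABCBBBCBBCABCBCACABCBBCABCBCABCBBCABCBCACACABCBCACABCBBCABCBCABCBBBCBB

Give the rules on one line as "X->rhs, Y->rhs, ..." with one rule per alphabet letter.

A->B, B->CA, C->BCB

  step 1 ⇒ step 2: CABCBBCA ⇒ BCB·B·CA·BCB·CA·CA·BCB·B
    A ↦ B
    B ↦ CA
    C ↦ BCB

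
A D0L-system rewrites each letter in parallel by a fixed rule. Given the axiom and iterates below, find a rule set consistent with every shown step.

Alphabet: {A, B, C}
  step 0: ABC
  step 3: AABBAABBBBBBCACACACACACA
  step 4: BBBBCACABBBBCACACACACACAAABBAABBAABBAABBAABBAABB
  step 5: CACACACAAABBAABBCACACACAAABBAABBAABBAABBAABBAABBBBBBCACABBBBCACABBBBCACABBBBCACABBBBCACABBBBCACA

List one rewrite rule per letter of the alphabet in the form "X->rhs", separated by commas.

  step 4 ⇒ step 5: BBBBCACABBBBCACACACACACAAABBAABBAABBAABBAABBAABB ⇒ CA·CA·CA·CA·AA·BB·AA·BB·CA·CA·CA·CA·AA·BB·AA·BB·AA·BB·AA·BB·AA·BB·AA·BB·BB·BB·CA·CA·BB·BB·CA·CA·BB·BB·CA·CA·BB·BB·CA·CA·BB·BB·CA·CA·BB·BB·CA·CA
    A ↦ BB
    B ↦ CA
    C ↦ AA

A->BB, B->CA, C->AA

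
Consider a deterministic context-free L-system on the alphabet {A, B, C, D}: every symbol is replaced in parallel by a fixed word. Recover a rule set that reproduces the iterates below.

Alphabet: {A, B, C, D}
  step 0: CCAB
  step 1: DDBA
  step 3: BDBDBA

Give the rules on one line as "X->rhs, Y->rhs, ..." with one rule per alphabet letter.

  step 0 ⇒ step 1: CCAB ⇒ D·D·B·A
    A ↦ B
    B ↦ A
    C ↦ D
    D ↦ AC  (constrained at step 1)

A->B, B->A, C->D, D->AC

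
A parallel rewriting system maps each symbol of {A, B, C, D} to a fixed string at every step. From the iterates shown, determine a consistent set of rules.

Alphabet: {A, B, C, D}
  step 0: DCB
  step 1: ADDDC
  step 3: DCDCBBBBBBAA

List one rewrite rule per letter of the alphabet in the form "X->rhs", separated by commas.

A->BB, B->DC, C->DD, D->A

  step 0 ⇒ step 1: DCB ⇒ A·DD·DC
    B ↦ DC
    C ↦ DD
    D ↦ A
    A ↦ BB  (constrained at step 1)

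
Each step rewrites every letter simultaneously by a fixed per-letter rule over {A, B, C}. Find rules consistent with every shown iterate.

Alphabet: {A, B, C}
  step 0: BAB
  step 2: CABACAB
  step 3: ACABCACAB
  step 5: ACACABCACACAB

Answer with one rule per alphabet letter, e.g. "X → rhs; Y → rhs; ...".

A->C, B->AB, C->A

  step 2 ⇒ step 3: CABACAB ⇒ A·C·AB·C·A·C·AB
    A ↦ C
    B ↦ AB
    C ↦ A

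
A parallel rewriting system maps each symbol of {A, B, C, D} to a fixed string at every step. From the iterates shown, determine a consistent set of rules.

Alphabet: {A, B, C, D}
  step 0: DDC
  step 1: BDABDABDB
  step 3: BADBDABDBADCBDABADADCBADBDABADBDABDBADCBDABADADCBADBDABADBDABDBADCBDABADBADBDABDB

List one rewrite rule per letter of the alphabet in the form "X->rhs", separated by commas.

  step 0 ⇒ step 1: DDC ⇒ BDA·BDA·BDB
    C ↦ BDB
    D ↦ BDA
    A ↦ BAD  (constrained at step 1)
    B ↦ ADC  (constrained at step 1)

A->BAD, B->ADC, C->BDB, D->BDA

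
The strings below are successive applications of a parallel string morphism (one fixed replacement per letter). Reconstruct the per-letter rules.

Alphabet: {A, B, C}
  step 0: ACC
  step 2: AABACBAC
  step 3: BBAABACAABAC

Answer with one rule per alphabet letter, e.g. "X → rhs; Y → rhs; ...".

  step 2 ⇒ step 3: AABACBAC ⇒ B·B·AA·B·AC·AA·B·AC
    A ↦ B
    B ↦ AA
    C ↦ AC

A->B, B->AA, C->AC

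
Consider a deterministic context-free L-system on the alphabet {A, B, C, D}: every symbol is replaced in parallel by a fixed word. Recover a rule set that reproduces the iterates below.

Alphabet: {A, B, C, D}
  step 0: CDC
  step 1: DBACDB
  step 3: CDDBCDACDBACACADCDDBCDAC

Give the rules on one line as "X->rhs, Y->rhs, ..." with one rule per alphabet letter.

  step 0 ⇒ step 1: CDC ⇒ DB·AC·DB
    C ↦ DB
    D ↦ AC
    A ↦ CD  (constrained at step 1)
    B ↦ AD  (constrained at step 1)

A->CD, B->AD, C->DB, D->AC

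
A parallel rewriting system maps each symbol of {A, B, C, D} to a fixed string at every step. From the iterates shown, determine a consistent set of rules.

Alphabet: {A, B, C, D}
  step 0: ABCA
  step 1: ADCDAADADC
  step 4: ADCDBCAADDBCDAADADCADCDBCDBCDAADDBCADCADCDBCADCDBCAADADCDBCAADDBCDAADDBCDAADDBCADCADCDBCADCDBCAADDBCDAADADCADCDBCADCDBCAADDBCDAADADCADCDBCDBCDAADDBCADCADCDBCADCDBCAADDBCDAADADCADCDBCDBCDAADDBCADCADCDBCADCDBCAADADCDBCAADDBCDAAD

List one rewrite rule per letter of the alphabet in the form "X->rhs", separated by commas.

  step 0 ⇒ step 1: ABCA ⇒ ADC·D·AAD·ADC
    A ↦ ADC
    B ↦ D
    C ↦ AAD
    D ↦ DBC  (constrained at step 1)

A->ADC, B->D, C->AAD, D->DBC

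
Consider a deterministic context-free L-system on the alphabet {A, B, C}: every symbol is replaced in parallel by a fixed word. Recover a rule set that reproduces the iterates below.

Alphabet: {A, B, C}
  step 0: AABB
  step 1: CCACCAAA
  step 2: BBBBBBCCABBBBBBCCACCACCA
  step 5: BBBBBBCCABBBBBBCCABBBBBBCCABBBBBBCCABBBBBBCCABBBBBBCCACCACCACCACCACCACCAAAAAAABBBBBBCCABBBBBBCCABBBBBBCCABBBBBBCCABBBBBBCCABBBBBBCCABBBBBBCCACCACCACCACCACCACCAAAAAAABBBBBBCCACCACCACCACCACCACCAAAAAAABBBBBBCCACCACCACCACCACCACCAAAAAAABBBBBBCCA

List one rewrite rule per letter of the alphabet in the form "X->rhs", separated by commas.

A->CCA, B->A, C->BBB

  step 1 ⇒ step 2: CCACCAAA ⇒ BBB·BBB·CCA·BBB·BBB·CCA·CCA·CCA
    A ↦ CCA
    C ↦ BBB
  step 0 ⇒ step 1: AABB ⇒ CCA·CCA·A·A
    B ↦ A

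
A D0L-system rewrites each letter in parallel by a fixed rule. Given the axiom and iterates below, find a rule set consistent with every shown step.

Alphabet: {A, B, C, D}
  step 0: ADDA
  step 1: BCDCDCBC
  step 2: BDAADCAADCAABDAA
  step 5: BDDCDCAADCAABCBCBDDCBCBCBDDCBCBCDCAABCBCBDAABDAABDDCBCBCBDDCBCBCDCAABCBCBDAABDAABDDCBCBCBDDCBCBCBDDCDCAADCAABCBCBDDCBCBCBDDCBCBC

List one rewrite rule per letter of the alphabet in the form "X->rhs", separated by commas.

A->BC, B->BD, C->AA, D->DC

  step 1 ⇒ step 2: BCDCDCBC ⇒ BD·AA·DC·AA·DC·AA·BD·AA
    B ↦ BD
    C ↦ AA
    D ↦ DC
  step 0 ⇒ step 1: ADDA ⇒ BC·DC·DC·BC
    A ↦ BC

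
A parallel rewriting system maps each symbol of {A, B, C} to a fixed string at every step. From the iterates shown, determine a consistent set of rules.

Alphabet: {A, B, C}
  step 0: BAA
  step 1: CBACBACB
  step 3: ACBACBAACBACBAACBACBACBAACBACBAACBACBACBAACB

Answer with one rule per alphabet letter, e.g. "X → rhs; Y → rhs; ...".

  step 0 ⇒ step 1: BAA ⇒ CB·ACB·ACB
    A ↦ ACB
    B ↦ CB
    C ↦ AA  (constrained at step 1)

A->ACB, B->CB, C->AA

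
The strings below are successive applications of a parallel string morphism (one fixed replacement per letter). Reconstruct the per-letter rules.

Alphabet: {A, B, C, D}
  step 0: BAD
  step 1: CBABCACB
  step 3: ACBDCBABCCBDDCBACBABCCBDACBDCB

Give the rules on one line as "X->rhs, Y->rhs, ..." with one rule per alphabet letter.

  step 0 ⇒ step 1: BAD ⇒ CB·ABC·ACB
    A ↦ ABC
    B ↦ CB
    D ↦ ACB
    C ↦ D  (constrained at step 1)

A->ABC, B->CB, C->D, D->ACB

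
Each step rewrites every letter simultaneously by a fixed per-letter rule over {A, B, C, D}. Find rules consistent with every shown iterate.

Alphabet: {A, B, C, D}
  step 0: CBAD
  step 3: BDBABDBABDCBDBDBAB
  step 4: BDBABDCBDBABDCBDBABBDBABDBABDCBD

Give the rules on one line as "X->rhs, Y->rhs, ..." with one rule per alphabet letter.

A->C, B->BD, C->B, D->BA

  step 3 ⇒ step 4: BDBABDBABDCBDBDBAB ⇒ BD·BA·BD·C·BD·BA·BD·C·BD·BA·B·BD·BA·BD·BA·BD·C·BD
    A ↦ C
    B ↦ BD
    C ↦ B
    D ↦ BA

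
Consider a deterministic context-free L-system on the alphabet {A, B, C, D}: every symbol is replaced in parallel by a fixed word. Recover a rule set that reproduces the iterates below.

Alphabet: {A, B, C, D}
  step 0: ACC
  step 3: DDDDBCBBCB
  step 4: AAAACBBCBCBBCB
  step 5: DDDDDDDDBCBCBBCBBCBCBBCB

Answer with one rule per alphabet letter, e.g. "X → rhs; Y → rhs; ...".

  step 4 ⇒ step 5: AAAACBBCBCBBCB ⇒ DD·DD·DD·DD·B·CB·CB·B·CB·B·CB·CB·B·CB
    A ↦ DD
    B ↦ CB
    C ↦ B
  step 3 ⇒ step 4: DDDDBCBBCB ⇒ A·A·A·A·CB·B·CB·CB·B·CB
    D ↦ A

A->DD, B->CB, C->B, D->A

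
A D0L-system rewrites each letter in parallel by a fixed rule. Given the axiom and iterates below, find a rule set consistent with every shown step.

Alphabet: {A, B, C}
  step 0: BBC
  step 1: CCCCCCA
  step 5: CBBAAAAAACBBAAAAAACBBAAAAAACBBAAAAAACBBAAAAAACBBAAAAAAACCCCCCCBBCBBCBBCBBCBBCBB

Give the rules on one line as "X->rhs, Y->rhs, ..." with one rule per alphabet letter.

A->CBB, B->CCC, C->A

  step 0 ⇒ step 1: BBC ⇒ CCC·CCC·A
    B ↦ CCC
    C ↦ A
    A ↦ CBB  (constrained at step 1)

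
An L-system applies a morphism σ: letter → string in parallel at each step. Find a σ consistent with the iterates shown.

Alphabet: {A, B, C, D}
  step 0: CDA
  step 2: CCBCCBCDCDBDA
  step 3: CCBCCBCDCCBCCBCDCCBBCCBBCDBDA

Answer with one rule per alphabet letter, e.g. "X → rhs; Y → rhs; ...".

  step 2 ⇒ step 3: CCBCCBCDCDBDA ⇒ CCB·CCB·CD·CCB·CCB·CD·CCB·B·CCB·B·CD·B·DA
    A ↦ DA
    B ↦ CD
    C ↦ CCB
    D ↦ B

A->DA, B->CD, C->CCB, D->B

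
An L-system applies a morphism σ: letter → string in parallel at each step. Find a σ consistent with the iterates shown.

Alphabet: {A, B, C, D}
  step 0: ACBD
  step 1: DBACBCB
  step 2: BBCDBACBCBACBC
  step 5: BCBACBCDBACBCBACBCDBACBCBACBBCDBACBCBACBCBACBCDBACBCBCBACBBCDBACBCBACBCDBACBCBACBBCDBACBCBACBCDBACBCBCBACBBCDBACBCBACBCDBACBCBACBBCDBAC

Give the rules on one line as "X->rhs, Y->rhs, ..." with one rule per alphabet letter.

  step 1 ⇒ step 2: DBACBCB ⇒ B·BC·D·BAC·BC·BAC·BC
    A ↦ D
    B ↦ BC
    C ↦ BAC
    D ↦ B

A->D, B->BC, C->BAC, D->B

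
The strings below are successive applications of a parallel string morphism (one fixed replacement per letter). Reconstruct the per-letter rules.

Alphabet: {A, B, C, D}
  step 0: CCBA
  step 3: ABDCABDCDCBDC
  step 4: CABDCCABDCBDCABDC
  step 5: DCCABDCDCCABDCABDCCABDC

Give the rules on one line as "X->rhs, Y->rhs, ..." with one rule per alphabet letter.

A->C, B->A, C->DC, D->B

  step 4 ⇒ step 5: CABDCCABDCBDCABDC ⇒ DC·C·A·B·DC·DC·C·A·B·DC·A·B·DC·C·A·B·DC
    A ↦ C
    B ↦ A
    C ↦ DC
    D ↦ B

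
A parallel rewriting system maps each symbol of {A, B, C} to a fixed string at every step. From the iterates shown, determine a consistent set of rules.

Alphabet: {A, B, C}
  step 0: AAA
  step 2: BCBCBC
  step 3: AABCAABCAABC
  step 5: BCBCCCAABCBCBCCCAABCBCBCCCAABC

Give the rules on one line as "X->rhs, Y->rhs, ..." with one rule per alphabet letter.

  step 2 ⇒ step 3: BCBCBC ⇒ AA·BC·AA·BC·AA·BC
    B ↦ AA
    C ↦ BC
    A ↦ C  (constrained at step 0)

A->C, B->AA, C->BC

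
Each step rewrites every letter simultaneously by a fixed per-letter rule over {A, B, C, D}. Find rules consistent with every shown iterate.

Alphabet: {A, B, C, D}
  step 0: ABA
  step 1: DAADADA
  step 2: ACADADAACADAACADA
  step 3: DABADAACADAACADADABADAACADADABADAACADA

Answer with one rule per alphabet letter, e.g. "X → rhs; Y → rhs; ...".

A->DA, B->ADA, C->BA, D->ACA

  step 2 ⇒ step 3: ACADADAACADAACADA ⇒ DA·BA·DA·ACA·DA·ACA·DA·DA·BA·DA·ACA·DA·DA·BA·DA·ACA·DA
    A ↦ DA
    C ↦ BA
    D ↦ ACA
  step 0 ⇒ step 1: ABA ⇒ DA·ADA·DA
    B ↦ ADA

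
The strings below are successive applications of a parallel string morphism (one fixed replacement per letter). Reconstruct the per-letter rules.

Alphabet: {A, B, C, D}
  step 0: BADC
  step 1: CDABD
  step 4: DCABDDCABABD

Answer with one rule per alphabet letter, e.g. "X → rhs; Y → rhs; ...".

  step 0 ⇒ step 1: BADC ⇒ C·D·AB·D
    A ↦ D
    B ↦ C
    C ↦ D
    D ↦ AB

A->D, B->C, C->D, D->AB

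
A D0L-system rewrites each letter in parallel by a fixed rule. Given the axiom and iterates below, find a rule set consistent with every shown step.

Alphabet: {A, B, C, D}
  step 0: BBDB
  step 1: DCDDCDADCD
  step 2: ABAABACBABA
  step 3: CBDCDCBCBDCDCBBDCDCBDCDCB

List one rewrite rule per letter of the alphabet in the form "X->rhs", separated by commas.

  step 2 ⇒ step 3: ABAABACBABA ⇒ CB·DCD·CB·CB·DCD·CB·B·DCD·CB·DCD·CB
    A ↦ CB
    B ↦ DCD
    C ↦ B
  step 0 ⇒ step 1: BBDB ⇒ DCD·DCD·A·DCD
    D ↦ A

A->CB, B->DCD, C->B, D->A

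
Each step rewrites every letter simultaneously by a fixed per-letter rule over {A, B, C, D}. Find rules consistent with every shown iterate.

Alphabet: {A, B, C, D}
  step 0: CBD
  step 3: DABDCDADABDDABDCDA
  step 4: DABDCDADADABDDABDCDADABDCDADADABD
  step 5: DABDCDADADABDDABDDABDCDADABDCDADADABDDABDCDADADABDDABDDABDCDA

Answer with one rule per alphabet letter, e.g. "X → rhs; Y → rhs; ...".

  step 4 ⇒ step 5: DABDCDADADABDDABDCDADABDCDADADABD ⇒ DA·BD·C·DA·DA·DA·BD·DA·BD·DA·BD·C·DA·DA·BD·C·DA·DA·DA·BD·DA·BD·C·DA·DA·DA·BD·DA·BD·DA·BD·C·DA
    A ↦ BD
    B ↦ C
    C ↦ DA
    D ↦ DA

A->BD, B->C, C->DA, D->DA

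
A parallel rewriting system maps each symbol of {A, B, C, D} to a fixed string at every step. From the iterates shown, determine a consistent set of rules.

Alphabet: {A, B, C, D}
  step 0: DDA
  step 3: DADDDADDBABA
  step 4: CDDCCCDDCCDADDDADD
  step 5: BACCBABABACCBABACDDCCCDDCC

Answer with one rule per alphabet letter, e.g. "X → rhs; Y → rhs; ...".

  step 4 ⇒ step 5: CDDCCCDDCCDADDDADD ⇒ BA·C·C·BA·BA·BA·C·C·BA·BA·C·DD·C·C·C·DD·C·C
    A ↦ DD
    C ↦ BA
    D ↦ C
  step 3 ⇒ step 4: DADDDADDBABA ⇒ C·DD·C·C·C·DD·C·C·DA·DD·DA·DD
    B ↦ DA

A->DD, B->DA, C->BA, D->C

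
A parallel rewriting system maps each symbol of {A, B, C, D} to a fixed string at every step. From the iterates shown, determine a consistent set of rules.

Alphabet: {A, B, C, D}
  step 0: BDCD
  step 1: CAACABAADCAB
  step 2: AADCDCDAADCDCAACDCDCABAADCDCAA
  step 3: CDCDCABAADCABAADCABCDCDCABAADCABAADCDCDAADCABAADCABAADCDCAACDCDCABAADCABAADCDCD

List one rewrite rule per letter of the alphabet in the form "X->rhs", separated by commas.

  step 2 ⇒ step 3: AADCDCDAADCDCAACDCDCABAADCDCAA ⇒ CD·CD·CAB·AAD·CAB·AAD·CAB·CD·CD·CAB·AAD·CAB·AAD·CD·CD·AAD·CAB·AAD·CAB·AAD·CD·CAA·CD·CD·CAB·AAD·CAB·AAD·CD·CD
    A ↦ CD
    B ↦ CAA
    C ↦ AAD
    D ↦ CAB

A->CD, B->CAA, C->AAD, D->CAB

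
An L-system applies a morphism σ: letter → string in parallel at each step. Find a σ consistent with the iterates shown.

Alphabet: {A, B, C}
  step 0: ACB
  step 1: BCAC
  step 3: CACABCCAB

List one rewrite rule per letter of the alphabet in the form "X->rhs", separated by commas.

A->B, B->C, C->CA

  step 0 ⇒ step 1: ACB ⇒ B·CA·C
    A ↦ B
    B ↦ C
    C ↦ CA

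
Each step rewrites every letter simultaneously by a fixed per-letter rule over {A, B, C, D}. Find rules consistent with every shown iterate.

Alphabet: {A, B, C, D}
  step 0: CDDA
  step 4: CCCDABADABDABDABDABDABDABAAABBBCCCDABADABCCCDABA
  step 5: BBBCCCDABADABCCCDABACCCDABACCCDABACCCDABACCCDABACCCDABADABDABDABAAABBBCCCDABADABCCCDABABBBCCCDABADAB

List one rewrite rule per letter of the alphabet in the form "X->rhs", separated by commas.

A->DAB, B->A, C->B, D->CCC

  step 4 ⇒ step 5: CCCDABADABDABDABDABDABDABAAABBBCCCDABADABCCCDABA ⇒ B·B·B·CCC·DAB·A·DAB·CCC·DAB·A·CCC·DAB·A·CCC·DAB·A·CCC·DAB·A·CCC·DAB·A·CCC·DAB·A·DAB·DAB·DAB·A·A·A·B·B·B·CCC·DAB·A·DAB·CCC·DAB·A·B·B·B·CCC·DAB·A·DAB
    A ↦ DAB
    B ↦ A
    C ↦ B
    D ↦ CCC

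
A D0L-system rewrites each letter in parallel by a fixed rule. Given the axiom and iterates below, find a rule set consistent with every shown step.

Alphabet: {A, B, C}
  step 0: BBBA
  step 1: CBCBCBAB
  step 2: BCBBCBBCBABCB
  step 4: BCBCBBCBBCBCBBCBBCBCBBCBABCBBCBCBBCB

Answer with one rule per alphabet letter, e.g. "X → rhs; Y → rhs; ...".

A->AB, B->CB, C->B

  step 1 ⇒ step 2: CBCBCBAB ⇒ B·CB·B·CB·B·CB·AB·CB
    A ↦ AB
    B ↦ CB
    C ↦ B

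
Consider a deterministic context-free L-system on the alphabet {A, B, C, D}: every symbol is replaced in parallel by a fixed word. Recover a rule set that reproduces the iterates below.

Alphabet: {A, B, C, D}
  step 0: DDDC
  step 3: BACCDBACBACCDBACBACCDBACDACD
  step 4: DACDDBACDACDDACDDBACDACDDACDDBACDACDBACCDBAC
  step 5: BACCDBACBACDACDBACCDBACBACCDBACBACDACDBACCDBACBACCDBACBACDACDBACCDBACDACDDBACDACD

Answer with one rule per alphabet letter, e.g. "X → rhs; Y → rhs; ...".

A->C, B->DA, C->D, D->BAC

  step 4 ⇒ step 5: DACDDBACDACDDACDDBACDACDDACDDBACDACDBACCDBAC ⇒ BAC·C·D·BAC·BAC·DA·C·D·BAC·C·D·BAC·BAC·C·D·BAC·BAC·DA·C·D·BAC·C·D·BAC·BAC·C·D·BAC·BAC·DA·C·D·BAC·C·D·BAC·DA·C·D·D·BAC·DA·C·D
    A ↦ C
    B ↦ DA
    C ↦ D
    D ↦ BAC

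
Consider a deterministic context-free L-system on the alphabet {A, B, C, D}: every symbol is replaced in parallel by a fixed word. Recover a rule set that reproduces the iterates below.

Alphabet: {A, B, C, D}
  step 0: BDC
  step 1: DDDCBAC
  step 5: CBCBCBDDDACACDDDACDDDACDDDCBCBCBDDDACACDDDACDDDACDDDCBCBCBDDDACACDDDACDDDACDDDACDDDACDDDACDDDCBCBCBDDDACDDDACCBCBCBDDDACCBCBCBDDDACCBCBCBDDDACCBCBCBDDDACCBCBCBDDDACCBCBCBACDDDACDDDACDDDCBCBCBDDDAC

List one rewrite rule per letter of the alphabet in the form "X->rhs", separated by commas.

A->DDD, B->DDD, C->AC, D->CB

  step 0 ⇒ step 1: BDC ⇒ DDD·CB·AC
    B ↦ DDD
    C ↦ AC
    D ↦ CB
    A ↦ DDD  (constrained at step 1)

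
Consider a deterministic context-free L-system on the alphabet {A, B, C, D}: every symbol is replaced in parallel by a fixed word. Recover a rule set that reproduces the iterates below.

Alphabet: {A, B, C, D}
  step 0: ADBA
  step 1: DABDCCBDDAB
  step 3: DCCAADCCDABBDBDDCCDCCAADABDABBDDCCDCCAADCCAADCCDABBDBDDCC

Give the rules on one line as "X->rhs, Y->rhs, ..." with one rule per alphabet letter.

A->DAB, B->BD, C->A, D->DCC

  step 0 ⇒ step 1: ADBA ⇒ DAB·DCC·BD·DAB
    A ↦ DAB
    B ↦ BD
    D ↦ DCC
    C ↦ A  (constrained at step 1)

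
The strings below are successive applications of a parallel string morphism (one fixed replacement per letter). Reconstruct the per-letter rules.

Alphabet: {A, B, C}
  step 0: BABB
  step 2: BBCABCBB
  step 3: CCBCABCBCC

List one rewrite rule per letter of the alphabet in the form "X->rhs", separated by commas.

  step 2 ⇒ step 3: BBCABCBB ⇒ C·C·B·CAB·C·B·C·C
    A ↦ CAB
    B ↦ C
    C ↦ B

A->CAB, B->C, C->B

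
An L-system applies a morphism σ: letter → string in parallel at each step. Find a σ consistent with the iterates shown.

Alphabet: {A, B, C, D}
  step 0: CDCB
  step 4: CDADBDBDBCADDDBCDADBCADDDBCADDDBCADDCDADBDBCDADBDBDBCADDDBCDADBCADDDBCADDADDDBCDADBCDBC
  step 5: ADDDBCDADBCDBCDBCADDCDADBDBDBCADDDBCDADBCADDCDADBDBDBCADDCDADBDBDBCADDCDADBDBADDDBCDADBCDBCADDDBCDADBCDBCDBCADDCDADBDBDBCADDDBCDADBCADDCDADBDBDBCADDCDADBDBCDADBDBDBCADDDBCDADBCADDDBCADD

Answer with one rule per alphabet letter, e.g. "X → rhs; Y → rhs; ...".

  step 4 ⇒ step 5: CDADBDBDBCADDDBCDADBCADDDBCADDDBCADDCDADBDBCDADBDBDBCADDDBCDADBCADDDBCADDADDDBCDADBCDBC ⇒ ADD·DB·CDA·DB·C·DB·C·DB·C·ADD·CDA·DB·DB·DB·C·ADD·DB·CDA·DB·C·ADD·CDA·DB·DB·DB·C·ADD·CDA·DB·DB·DB·C·ADD·CDA·DB·DB·ADD·DB·CDA·DB·C·DB·C·ADD·DB·CDA·DB·C·DB·C·DB·C·ADD·CDA·DB·DB·DB·C·ADD·DB·CDA·DB·C·ADD·CDA·DB·DB·DB·C·ADD·CDA·DB·DB·CDA·DB·DB·DB·C·ADD·DB·CDA·DB·C·ADD·DB·C·ADD
    A ↦ CDA
    B ↦ C
    C ↦ ADD
    D ↦ DB

A->CDA, B->C, C->ADD, D->DB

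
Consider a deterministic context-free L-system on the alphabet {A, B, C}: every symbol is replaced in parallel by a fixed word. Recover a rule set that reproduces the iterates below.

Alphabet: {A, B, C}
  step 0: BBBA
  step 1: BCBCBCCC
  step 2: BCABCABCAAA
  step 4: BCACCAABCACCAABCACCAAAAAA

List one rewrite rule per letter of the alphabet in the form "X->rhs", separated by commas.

A->CC, B->BC, C->A

  step 1 ⇒ step 2: BCBCBCCC ⇒ BC·A·BC·A·BC·A·A·A
    B ↦ BC
    C ↦ A
  step 0 ⇒ step 1: BBBA ⇒ BC·BC·BC·CC
    A ↦ CC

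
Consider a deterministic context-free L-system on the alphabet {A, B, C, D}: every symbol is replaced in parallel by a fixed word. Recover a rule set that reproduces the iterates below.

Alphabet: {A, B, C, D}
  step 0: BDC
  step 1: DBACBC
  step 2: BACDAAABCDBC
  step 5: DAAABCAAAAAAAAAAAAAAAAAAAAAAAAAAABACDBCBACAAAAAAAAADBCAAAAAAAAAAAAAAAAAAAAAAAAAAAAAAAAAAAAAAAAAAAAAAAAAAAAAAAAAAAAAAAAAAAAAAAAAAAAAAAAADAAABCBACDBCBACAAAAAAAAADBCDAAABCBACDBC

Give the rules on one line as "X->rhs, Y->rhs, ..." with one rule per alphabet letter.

A->AAA, B->D, C->BC, D->BAC

  step 1 ⇒ step 2: DBACBC ⇒ BAC·D·AAA·BC·D·BC
    A ↦ AAA
    B ↦ D
    C ↦ BC
    D ↦ BAC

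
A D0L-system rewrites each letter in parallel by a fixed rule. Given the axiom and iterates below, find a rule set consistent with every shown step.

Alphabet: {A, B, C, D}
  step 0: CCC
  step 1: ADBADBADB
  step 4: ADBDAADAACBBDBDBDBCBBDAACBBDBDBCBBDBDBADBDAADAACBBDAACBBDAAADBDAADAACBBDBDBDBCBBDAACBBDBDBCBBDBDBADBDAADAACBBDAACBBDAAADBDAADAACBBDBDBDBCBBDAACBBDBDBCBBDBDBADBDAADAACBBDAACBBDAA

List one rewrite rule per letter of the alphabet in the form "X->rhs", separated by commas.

  step 0 ⇒ step 1: CCC ⇒ ADB·ADB·ADB
    C ↦ ADB
    A ↦ DB  (constrained at step 1)
    B ↦ DAA  (constrained at step 1)
    D ↦ CBB  (constrained at step 1)

A->DB, B->DAA, C->ADB, D->CBB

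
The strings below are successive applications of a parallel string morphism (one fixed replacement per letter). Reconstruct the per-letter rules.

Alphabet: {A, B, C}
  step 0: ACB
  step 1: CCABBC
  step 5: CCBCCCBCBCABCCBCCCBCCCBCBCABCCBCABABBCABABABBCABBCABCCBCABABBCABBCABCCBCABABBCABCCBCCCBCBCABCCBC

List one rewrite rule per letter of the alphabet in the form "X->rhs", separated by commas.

A->CC, B->BC, C->AB

  step 0 ⇒ step 1: ACB ⇒ CC·AB·BC
    A ↦ CC
    B ↦ BC
    C ↦ AB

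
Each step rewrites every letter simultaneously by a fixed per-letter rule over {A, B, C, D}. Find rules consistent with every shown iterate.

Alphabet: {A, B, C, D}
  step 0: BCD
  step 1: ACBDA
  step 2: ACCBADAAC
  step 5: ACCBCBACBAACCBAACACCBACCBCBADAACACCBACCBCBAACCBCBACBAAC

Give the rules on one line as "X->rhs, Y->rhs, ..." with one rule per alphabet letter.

A->AC, B->A, C->CB, D->DA

  step 1 ⇒ step 2: ACBDA ⇒ AC·CB·A·DA·AC
    A ↦ AC
    B ↦ A
    C ↦ CB
    D ↦ DA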